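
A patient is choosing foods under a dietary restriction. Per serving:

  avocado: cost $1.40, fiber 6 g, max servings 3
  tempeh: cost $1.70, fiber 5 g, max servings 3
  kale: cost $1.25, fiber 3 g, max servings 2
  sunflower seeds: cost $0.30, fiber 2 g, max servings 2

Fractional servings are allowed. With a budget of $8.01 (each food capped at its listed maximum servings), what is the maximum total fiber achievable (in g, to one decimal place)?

31.4 g

Fiber per dollar: sunflower seeds 6.667, avocado 4.286, tempeh 2.941, kale 2.4.
Take 2 servings of sunflower seeds: spends $0.60, +4.0 g fiber (running total 4.0 g).
Take 3 servings of avocado: spends $4.20, +18.0 g fiber (running total 22.0 g).
Take 1.888 servings of tempeh: spends $3.21, +9.4 g fiber (running total 31.4 g).
Greedy by best ratio exhausts the cost allowance optimally: 31.4 g.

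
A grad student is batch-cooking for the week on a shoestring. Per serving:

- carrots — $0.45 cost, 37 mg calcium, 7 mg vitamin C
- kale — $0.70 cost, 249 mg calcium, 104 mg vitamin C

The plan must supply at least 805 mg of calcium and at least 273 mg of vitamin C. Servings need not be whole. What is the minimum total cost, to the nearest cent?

$2.26

An LP optimum is at a vertex; with two nutrient constraints at most two foods are used. Check each candidate.
carrots only: max(805/37, 273/7) = 39 servings → $17.55.
kale only: max(805/249, 273/104) = 3.233 servings → $2.26.
carrots + kale with both tight: 7.479 servings and 2.122 servings → $4.85.
Cheapest feasible corner: $2.26.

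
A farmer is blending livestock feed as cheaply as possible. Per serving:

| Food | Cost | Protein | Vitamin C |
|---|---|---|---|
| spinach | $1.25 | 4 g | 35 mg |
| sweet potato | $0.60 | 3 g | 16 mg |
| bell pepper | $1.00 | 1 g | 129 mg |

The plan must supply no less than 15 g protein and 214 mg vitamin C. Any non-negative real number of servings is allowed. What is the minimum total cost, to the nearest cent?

An LP optimum is at a vertex; with two nutrient constraints at most two foods are used. Check each candidate.
spinach only: max(15/4, 214/35) = 6.114 servings → $7.64.
sweet potato only: max(15/3, 214/16) = 13.38 servings → $8.03.
bell pepper only: max(15/1, 214/129) = 15 servings → $15.00.
spinach + sweet potato: the both-tight solution has a negative serving — not a feasible corner.
spinach + bell pepper with both tight: 3.578 servings and 0.6881 servings → $5.16.
sweet potato + bell pepper with both tight: 4.639 servings and 1.084 servings → $3.87.
Cheapest feasible corner: $3.87.

$3.87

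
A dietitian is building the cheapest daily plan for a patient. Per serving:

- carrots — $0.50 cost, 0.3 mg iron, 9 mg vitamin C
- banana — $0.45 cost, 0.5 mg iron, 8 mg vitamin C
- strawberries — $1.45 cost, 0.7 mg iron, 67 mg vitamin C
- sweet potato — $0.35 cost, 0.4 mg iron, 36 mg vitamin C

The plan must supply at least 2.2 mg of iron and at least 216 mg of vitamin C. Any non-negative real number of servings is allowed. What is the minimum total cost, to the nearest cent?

For a min-cost LP with two ≥-constraints, a basic feasible solution has at most two positive variables.
carrots only: max(2.2/0.3, 216/9) = 24 servings → $12.00.
banana only: max(2.2/0.5, 216/8) = 27 servings → $12.15.
strawberries only: max(2.2/0.7, 216/67) = 3.224 servings → $4.67.
sweet potato only: max(2.2/0.4, 216/36) = 6 servings → $2.10.
carrots + banana with both targets exact would need a negative amount; discard.
carrots + strawberries: intersection lies outside the first quadrant.
carrots + sweet potato: intersection lies outside the first quadrant.
banana + strawberries with both targets exact would need a negative amount; discard.
banana + sweet potato: intersection lies outside the first quadrant.
strawberries + sweet potato: intersection lies outside the first quadrant.
The minimum over all feasible corners is $2.10.

$2.10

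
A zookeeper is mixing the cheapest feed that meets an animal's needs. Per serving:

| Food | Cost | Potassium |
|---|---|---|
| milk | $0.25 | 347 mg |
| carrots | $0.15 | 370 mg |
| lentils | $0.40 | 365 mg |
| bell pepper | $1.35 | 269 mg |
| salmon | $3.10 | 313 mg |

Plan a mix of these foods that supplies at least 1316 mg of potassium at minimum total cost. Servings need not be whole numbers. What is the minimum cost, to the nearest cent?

Cost per mg of potassium: carrots $0.0004, milk $0.0007, lentils $0.0011, bell pepper $0.0050, salmon $0.0099.
With no serving limits, use only carrots: 1316 mg / 370 mg = 3.557 servings × $0.15 = $0.53.

$0.53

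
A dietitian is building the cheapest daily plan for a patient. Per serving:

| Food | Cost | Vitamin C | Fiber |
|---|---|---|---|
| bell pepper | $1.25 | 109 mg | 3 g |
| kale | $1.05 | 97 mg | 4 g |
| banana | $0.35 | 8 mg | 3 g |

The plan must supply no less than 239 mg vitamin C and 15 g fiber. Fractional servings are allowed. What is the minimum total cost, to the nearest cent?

$3.09

Minimising a linear cost over {vitamin C ≥ 239, fiber ≥ 15, servings ≥ 0} — the optimum is at a vertex, using one or two foods.
bell pepper only: max(239/109, 15/3) = 5 servings → $6.25.
kale only: max(239/97, 15/4) = 3.75 servings → $3.94.
banana only: max(239/8, 15/3) = 29.88 servings → $10.46.
bell pepper + kale with both targets exact would need a negative amount; discard.
bell pepper + banana with both tight: 1.97 servings and 3.03 servings → $3.52.
kale + banana with both tight: 2.305 servings and 1.927 servings → $3.09.
So the least-cost plan costs $3.09.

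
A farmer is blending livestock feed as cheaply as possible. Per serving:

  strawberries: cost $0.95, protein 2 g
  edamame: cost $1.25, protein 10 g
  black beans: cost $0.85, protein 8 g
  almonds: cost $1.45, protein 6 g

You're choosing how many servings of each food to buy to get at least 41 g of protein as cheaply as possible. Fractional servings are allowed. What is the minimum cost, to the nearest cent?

$4.36

Cost per g of protein: black beans $0.1062, edamame $0.1250, almonds $0.2417, strawberries $0.4750.
With no serving limits, use only black beans: 41 g / 8 g = 5.125 servings × $0.85 = $4.36.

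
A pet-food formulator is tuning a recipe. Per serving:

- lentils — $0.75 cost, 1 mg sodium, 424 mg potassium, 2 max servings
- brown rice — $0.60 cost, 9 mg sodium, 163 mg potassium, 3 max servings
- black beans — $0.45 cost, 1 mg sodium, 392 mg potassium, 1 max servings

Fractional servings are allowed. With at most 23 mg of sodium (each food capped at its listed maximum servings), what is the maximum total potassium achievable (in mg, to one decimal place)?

Potassium per mg sodium: lentils 424, black beans 392, brown rice 18.11.
Take 2 servings of lentils: uses 2 mg sodium, +848.0 mg potassium (running total 848.0 mg).
Take 1 serving of black beans: uses 1 mg sodium, +392.0 mg potassium (running total 1240.0 mg).
Take 2.222 servings of brown rice: uses 20 mg sodium, +362.2 mg potassium (running total 1602.2 mg).
Greedy by best ratio exhausts the sodium allowance optimally: 1602.2 mg.

1602.2 mg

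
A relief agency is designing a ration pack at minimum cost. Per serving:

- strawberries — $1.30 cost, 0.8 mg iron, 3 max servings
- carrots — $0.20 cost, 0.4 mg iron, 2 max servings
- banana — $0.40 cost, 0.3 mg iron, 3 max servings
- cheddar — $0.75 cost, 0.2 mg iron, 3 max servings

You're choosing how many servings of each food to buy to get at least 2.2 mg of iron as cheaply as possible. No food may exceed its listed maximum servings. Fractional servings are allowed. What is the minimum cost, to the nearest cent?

$2.41

Cost per mg of iron: carrots $0.5000, banana $1.3333, strawberries $1.6250, cheddar $3.7500.
Take 2 servings of carrots: +0.8 mg iron for $0.40 (total $0.40, still need 1.4 mg).
Take 3 servings of banana: +0.9 mg iron for $1.20 (total $1.60, still need 0.5 mg).
Take 0.625 servings of strawberries: +0.5 mg iron for $0.81 (total $2.41, still need 0.0 mg).
Filling from the cheapest source first is optimal under one linear minimum: $2.41.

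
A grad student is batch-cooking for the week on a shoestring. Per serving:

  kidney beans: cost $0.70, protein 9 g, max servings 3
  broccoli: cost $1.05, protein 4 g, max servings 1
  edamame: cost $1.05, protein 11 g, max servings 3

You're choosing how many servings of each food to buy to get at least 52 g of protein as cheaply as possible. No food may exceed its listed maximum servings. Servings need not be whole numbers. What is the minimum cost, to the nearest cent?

Cost per g of protein: kidney beans $0.0778, edamame $0.0955, broccoli $0.2625.
Take 3 servings of kidney beans: +27.0 g protein for $2.10 (total $2.10, still need 25.0 g).
Take 2.273 servings of edamame: +25.0 g protein for $2.39 (total $4.49, still need 0.0 g).
Filling from the cheapest source first is optimal under one linear minimum: $4.49.

$4.49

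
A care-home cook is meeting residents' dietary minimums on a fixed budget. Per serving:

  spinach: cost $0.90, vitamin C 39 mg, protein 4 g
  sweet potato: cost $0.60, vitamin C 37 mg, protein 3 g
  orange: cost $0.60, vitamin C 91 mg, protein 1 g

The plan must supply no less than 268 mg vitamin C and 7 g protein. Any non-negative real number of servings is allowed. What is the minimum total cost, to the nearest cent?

The cheapest plan sits at a corner of the feasible region — with two constraints it uses at most two foods.
spinach only: max(268/39, 7/4) = 6.872 servings → $6.18.
sweet potato only: max(268/37, 7/3) = 7.243 servings → $4.35.
orange only: max(268/91, 7/1) = 7 servings → $4.20.
spinach + sweet potato: the both-tight solution has a negative serving — not a feasible corner.
spinach + orange with both tight: 1.135 servings and 2.458 servings → $2.50.
sweet potato + orange with both tight: 1.564 servings and 2.309 servings → $2.32.
So the least-cost plan costs $2.32.

$2.32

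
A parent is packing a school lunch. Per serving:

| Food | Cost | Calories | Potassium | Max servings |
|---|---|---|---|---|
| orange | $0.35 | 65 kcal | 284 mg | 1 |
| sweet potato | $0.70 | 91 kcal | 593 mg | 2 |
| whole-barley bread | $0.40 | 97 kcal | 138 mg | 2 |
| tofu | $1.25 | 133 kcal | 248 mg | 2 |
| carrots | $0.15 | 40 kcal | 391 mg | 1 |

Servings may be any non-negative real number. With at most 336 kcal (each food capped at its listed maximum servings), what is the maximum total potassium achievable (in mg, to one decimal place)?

Potassium per kcal: carrots 9.775, sweet potato 6.516, orange 4.369, tofu 1.865, whole-barley bread 1.423.
Take 1 serving of carrots: uses 40 kcal, +391.0 mg potassium (running total 391.0 mg).
Take 2 servings of sweet potato: uses 182 kcal, +1186.0 mg potassium (running total 1577.0 mg).
Take 1 serving of orange: uses 65 kcal, +284.0 mg potassium (running total 1861.0 mg).
Take 0.3684 servings of tofu: uses 49 kcal, +91.4 mg potassium (running total 1952.4 mg).
Greedy by best ratio exhausts the calories allowance optimally: 1952.4 mg.

1952.4 mg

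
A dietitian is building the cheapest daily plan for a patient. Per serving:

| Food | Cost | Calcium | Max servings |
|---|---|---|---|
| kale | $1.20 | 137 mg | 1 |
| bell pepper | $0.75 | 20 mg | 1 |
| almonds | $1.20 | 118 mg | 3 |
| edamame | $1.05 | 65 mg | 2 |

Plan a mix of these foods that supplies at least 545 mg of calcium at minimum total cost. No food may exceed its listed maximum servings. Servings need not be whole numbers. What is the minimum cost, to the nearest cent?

$5.67

Cost per mg of calcium: kale $0.0088, almonds $0.0102, edamame $0.0162, bell pepper $0.0375.
Take 1 serving of kale: +137.0 mg calcium for $1.20 (total $1.20, still need 408.0 mg).
Take 3 servings of almonds: +354.0 mg calcium for $3.60 (total $4.80, still need 54.0 mg).
Take 0.8308 servings of edamame: +54.0 mg calcium for $0.87 (total $5.67, still need 0.0 mg).
Filling from the cheapest source first is optimal under one linear minimum: $5.67.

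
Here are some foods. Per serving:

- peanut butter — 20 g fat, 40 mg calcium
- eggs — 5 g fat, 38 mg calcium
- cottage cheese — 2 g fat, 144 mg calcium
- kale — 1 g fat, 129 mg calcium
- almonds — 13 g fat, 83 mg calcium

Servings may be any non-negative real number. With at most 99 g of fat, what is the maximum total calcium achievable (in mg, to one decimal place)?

12771.0 mg

Calcium per g fat: kale 129, cottage cheese 72, eggs 7.6, almonds 6.385, peanut butter 2.
With no serving limits, spend the whole fat allowance on kale: 99 g / 1 g × 129 mg = 12771.0 mg.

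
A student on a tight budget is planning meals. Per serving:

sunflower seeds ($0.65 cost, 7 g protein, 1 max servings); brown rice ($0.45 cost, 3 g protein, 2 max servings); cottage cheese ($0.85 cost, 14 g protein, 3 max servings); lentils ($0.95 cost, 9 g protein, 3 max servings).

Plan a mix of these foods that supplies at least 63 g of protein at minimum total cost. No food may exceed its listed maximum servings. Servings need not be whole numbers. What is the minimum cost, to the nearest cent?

$4.68

Cost per g of protein: cottage cheese $0.0607, sunflower seeds $0.0929, lentils $0.1056, brown rice $0.1500.
Take 3 servings of cottage cheese: +42.0 g protein for $2.55 (total $2.55, still need 21.0 g).
Take 1 serving of sunflower seeds: +7.0 g protein for $0.65 (total $3.20, still need 14.0 g).
Take 1.556 servings of lentils: +14.0 g protein for $1.48 (total $4.68, still need 0.0 g).
Greedy by cheapest-per-g is optimal for a single linear constraint, so the minimum cost is $4.68.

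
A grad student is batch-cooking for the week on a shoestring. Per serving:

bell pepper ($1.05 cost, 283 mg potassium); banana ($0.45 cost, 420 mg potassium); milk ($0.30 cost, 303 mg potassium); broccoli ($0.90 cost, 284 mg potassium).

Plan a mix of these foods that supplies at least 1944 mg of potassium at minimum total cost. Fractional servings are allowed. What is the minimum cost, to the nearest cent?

$1.92

Cost per mg of potassium: milk $0.0010, banana $0.0011, broccoli $0.0032, bell pepper $0.0037.
With no serving limits, use only milk: 1944 mg / 303 mg = 6.416 servings × $0.30 = $1.92.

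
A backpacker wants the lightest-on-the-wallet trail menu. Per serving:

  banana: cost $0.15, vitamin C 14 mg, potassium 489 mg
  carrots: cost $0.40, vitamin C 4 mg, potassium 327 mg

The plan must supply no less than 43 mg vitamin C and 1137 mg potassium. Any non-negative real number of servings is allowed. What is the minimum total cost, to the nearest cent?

banana only: max(43/14, 1137/489) = 3.071 servings → $0.46.
carrots only: max(43/4, 1137/327) = 10.75 servings → $4.30.
banana + carrots: the both-tight solution has a negative serving — not a feasible corner.
So the least-cost plan costs $0.46.

$0.46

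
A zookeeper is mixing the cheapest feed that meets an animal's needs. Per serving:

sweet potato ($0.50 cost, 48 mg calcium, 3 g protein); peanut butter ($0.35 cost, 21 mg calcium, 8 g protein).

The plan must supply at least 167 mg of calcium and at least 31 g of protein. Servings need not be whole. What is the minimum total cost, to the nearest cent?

Compare the cost at each extreme point of the feasible region.
sweet potato only: max(167/48, 31/3) = 10.33 servings → $5.17.
peanut butter only: max(167/21, 31/8) = 7.952 servings → $2.78.
sweet potato + peanut butter with both tight: 2.134 servings and 3.075 servings → $2.14.
The minimum over all feasible corners is $2.14.

$2.14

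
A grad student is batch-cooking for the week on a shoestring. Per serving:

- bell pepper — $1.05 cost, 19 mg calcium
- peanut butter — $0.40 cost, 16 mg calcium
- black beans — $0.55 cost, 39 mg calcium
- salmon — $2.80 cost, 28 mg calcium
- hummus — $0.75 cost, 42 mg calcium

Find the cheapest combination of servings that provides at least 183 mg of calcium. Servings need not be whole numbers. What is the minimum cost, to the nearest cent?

$2.58

Cost per mg of calcium: black beans $0.0141, hummus $0.0179, peanut butter $0.0250, bell pepper $0.0553, salmon $0.1000.
With no serving limits, use only black beans: 183 mg / 39 mg = 4.692 servings × $0.55 = $2.58.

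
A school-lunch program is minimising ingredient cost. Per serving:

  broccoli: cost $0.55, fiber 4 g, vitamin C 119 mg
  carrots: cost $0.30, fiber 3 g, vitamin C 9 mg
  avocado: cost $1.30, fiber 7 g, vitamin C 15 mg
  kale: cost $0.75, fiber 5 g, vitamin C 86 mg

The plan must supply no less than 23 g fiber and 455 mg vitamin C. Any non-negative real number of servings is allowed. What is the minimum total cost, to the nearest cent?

At the optimum either one food covers both requirements or two foods hit both targets exactly; no other combination can be cheaper.
broccoli only: max(23/4, 455/119) = 5.75 servings → $3.16.
carrots only: max(23/3, 455/9) = 50.56 servings → $15.17.
avocado only: max(23/7, 455/15) = 30.33 servings → $39.43.
kale only: max(23/5, 455/86) = 5.291 servings → $3.97.
broccoli + carrots with both tight: 3.607 servings and 2.857 servings → $2.84.
broccoli + avocado with both tight: 3.674 servings and 1.186 servings → $3.56.
broccoli + kale with both tight: 1.183 servings and 3.653 servings → $3.39.
carrots + avocado: intersection lies outside the first quadrant.
carrots + kale: the both-tight solution has a negative serving — not a feasible corner.
avocado + kale: intersection lies outside the first quadrant.
Cheapest feasible corner: $2.84.

$2.84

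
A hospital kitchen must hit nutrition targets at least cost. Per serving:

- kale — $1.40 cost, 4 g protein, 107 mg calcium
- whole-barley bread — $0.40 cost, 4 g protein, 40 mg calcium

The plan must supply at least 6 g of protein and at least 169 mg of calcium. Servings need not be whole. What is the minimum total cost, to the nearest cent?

This is a tiny linear program; its minimum lies at a vertex of the feasible set. List the vertices and price them.
kale only: max(6/4, 169/107) = 1.579 servings → $2.21.
whole-barley bread only: max(6/4, 169/40) = 4.225 servings → $1.69.
kale + whole-barley bread: intersection lies outside the first quadrant.
So the least-cost plan costs $1.69.

$1.69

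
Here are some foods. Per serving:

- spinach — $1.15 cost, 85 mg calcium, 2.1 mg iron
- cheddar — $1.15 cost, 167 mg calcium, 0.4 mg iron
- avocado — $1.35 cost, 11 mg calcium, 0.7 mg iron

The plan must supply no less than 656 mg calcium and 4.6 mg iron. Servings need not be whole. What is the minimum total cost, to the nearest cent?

Two binding constraints pin down two serving amounts, so the optimal mix uses at most two foods. The candidates are each food alone (scaled to the tighter of calcium/iron) and each pair with both constraints tight.
spinach only: max(656/85, 4.6/2.1) = 7.718 servings → $8.88.
cheddar only: max(656/167, 4.6/0.4) = 11.5 servings → $13.22.
avocado only: max(656/11, 4.6/0.7) = 59.64 servings → $80.51.
spinach + cheddar with both tight: 1.597 servings and 3.115 servings → $5.42.
spinach + avocado with both targets exact would need a negative amount; discard.
cheddar + avocado with both tight: 3.632 servings and 4.496 servings → $10.25.
So the least-cost plan costs $5.42.

$5.42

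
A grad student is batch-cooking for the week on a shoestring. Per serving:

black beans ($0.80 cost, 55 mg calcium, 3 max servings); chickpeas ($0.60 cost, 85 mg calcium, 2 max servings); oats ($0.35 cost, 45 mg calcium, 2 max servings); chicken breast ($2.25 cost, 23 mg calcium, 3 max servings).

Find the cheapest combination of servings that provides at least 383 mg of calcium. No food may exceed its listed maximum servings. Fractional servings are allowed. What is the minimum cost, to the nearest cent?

$3.69

Cost per mg of calcium: chickpeas $0.0071, oats $0.0078, black beans $0.0145, chicken breast $0.0978.
Take 2 servings of chickpeas: +170.0 mg calcium for $1.20 (total $1.20, still need 213.0 mg).
Take 2 servings of oats: +90.0 mg calcium for $0.70 (total $1.90, still need 123.0 mg).
Take 2.236 servings of black beans: +123.0 mg calcium for $1.79 (total $3.69, still need 0.0 mg).
Filling from the cheapest source first is optimal under one linear minimum: $3.69.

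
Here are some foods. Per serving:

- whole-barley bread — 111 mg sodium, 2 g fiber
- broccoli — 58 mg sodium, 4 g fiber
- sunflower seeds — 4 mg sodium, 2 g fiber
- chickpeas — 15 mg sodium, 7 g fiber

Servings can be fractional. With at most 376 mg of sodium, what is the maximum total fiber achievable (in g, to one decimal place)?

Fiber per mg sodium: sunflower seeds 0.5, chickpeas 0.4667, broccoli 0.06897, whole-barley bread 0.01802.
With no serving limits, spend the whole sodium allowance on sunflower seeds: 376 mg / 4 mg × 2 g = 188.0 g.

188.0 g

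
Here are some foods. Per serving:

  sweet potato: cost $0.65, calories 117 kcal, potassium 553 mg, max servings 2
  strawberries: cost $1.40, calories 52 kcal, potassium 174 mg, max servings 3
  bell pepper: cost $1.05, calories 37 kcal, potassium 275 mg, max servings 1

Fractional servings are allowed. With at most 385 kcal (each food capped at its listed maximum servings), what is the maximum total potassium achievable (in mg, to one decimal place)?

Potassium per kcal: bell pepper 7.432, sweet potato 4.726, strawberries 3.346.
Take 1 serving of bell pepper: uses 37 kcal, +275.0 mg potassium (running total 275.0 mg).
Take 2 servings of sweet potato: uses 234 kcal, +1106.0 mg potassium (running total 1381.0 mg).
Take 2.192 servings of strawberries: uses 114 kcal, +381.5 mg potassium (running total 1762.5 mg).
Greedy by best ratio exhausts the calories allowance optimally: 1762.5 mg.

1762.5 mg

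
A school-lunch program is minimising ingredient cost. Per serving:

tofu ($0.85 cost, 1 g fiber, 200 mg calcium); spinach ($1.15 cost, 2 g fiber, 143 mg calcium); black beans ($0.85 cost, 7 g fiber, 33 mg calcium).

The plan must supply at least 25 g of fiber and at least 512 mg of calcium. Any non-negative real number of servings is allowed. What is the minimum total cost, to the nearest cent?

With two linear requirements the optimum uses one or two foods; enumerate the corners.
tofu only: max(25/1, 512/200) = 25 servings → $21.25.
spinach only: max(25/2, 512/143) = 12.5 servings → $14.38.
black beans only: max(25/7, 512/33) = 15.52 servings → $13.19.
tofu + spinach with both targets exact would need a negative amount; discard.
tofu + black beans with both tight: 2.018 servings and 3.283 servings → $4.51.
spinach + black beans with both tight: 2.951 servings and 2.728 servings → $5.71.
Cheapest feasible corner: $4.51.

$4.51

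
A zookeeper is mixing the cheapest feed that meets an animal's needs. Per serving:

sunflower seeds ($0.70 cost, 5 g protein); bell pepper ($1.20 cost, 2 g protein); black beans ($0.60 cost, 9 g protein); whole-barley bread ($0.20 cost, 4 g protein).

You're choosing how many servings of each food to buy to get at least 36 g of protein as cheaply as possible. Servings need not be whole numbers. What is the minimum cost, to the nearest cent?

Cost per g of protein: whole-barley bread $0.0500, black beans $0.0667, sunflower seeds $0.1400, bell pepper $0.6000.
With no serving limits, use only whole-barley bread: 36 g / 4 g = 9 servings × $0.20 = $1.80.

$1.80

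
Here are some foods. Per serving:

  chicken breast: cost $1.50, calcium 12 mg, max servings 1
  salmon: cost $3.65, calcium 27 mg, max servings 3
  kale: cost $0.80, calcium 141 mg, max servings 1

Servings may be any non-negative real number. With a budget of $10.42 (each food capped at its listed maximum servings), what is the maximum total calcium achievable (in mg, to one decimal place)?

Calcium per dollar: kale 176.2, chicken breast 8, salmon 7.397.
Take 1 serving of kale: spends $0.80, +141.0 mg calcium (running total 141.0 mg).
Take 1 serving of chicken breast: spends $1.50, +12.0 mg calcium (running total 153.0 mg).
Take 2.225 servings of salmon: spends $8.12, +60.1 mg calcium (running total 213.1 mg).
Filling greedily by calcium-per-dollar is optimal for one linear limit, giving 213.1 mg.

213.1 mg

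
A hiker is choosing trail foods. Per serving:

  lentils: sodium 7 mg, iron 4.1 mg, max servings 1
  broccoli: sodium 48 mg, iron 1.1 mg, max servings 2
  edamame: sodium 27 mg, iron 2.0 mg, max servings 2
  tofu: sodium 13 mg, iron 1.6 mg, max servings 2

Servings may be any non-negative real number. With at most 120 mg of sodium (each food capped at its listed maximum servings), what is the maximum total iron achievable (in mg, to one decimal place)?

Iron per mg sodium: lentils 0.5857, tofu 0.1231, edamame 0.07407, broccoli 0.02292.
Take 1 serving of lentils: uses 7 mg sodium, +4.1 mg iron (running total 4.1 mg).
Take 2 servings of tofu: uses 26 mg sodium, +3.2 mg iron (running total 7.3 mg).
Take 2 servings of edamame: uses 54 mg sodium, +4.0 mg iron (running total 11.3 mg).
Take 0.6875 servings of broccoli: uses 33 mg sodium, +0.8 mg iron (running total 12.1 mg).
Filling greedily by iron-per-mg sodium is optimal for one linear limit, giving 12.1 mg.

12.1 mg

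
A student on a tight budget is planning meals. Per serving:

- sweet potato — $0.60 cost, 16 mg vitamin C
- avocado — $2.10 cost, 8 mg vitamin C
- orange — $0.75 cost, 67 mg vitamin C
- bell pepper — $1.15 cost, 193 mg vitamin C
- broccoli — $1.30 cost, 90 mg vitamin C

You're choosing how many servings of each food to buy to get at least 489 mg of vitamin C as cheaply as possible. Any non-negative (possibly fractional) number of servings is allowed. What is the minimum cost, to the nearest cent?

Cost per mg of vitamin C: bell pepper $0.0060, orange $0.0112, broccoli $0.0144, sweet potato $0.0375, avocado $0.2625.
With no serving limits, use only bell pepper: 489 mg / 193 mg = 2.534 servings × $1.15 = $2.91.

$2.91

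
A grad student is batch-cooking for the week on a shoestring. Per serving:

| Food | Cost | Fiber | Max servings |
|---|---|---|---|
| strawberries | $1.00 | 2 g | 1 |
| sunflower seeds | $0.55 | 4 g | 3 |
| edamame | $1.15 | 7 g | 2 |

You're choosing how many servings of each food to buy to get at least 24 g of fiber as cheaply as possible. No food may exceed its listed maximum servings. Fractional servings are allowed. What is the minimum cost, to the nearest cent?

$3.62

Cost per g of fiber: sunflower seeds $0.1375, edamame $0.1643, strawberries $0.5000.
Take 3 servings of sunflower seeds: +12.0 g fiber for $1.65 (total $1.65, still need 12.0 g).
Take 1.714 servings of edamame: +12.0 g fiber for $1.97 (total $3.62, still need 0.0 g).
Greedy by cheapest-per-g is optimal for a single linear constraint, so the minimum cost is $3.62.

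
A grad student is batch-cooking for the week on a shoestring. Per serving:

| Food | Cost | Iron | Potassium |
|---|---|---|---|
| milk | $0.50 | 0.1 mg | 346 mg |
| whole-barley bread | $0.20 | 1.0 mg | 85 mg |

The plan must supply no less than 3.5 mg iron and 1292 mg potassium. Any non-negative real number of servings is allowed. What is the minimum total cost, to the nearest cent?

milk only: max(3.5/0.1, 1292/346) = 35 servings → $17.50.
whole-barley bread only: max(3.5/1.0, 1292/85) = 15.2 servings → $3.04.
milk + whole-barley bread with both tight: 2.947 servings and 3.205 servings → $2.11.
Cheapest feasible corner: $2.11.

$2.11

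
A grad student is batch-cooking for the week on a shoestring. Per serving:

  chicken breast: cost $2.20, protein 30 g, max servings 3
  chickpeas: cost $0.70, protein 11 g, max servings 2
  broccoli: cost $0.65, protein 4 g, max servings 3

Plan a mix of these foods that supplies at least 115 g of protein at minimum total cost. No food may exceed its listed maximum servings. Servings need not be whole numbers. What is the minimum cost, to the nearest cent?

Cost per g of protein: chickpeas $0.0636, chicken breast $0.0733, broccoli $0.1625.
Take 2 servings of chickpeas: +22.0 g protein for $1.40 (total $1.40, still need 93.0 g).
Take 3 servings of chicken breast: +90.0 g protein for $6.60 (total $8.00, still need 3.0 g).
Take 0.75 servings of broccoli: +3.0 g protein for $0.49 (total $8.49, still need 0.0 g).
Filling from the cheapest source first is optimal under one linear minimum: $8.49.

$8.49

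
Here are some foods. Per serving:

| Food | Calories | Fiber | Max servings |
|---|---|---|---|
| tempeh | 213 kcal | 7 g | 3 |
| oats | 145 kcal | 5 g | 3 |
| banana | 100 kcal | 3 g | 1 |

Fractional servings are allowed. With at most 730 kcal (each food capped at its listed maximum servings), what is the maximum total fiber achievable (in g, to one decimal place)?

Fiber per kcal: oats 0.03448, tempeh 0.03286, banana 0.03.
Take 3 servings of oats: uses 435 kcal, +15.0 g fiber (running total 15.0 g).
Take 1.385 servings of tempeh: uses 295 kcal, +9.7 g fiber (running total 24.7 g).
Filling greedily by fiber-per-kcal is optimal for one linear limit, giving 24.7 g.

24.7 g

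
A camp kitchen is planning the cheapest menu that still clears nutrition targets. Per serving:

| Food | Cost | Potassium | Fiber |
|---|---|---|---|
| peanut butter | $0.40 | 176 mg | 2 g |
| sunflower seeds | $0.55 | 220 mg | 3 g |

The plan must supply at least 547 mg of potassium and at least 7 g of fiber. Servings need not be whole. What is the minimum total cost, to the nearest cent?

peanut butter only: max(547/176, 7/2) = 3.5 servings → $1.40.
sunflower seeds only: max(547/220, 7/3) = 2.486 servings → $1.37.
peanut butter + sunflower seeds with both tight: 1.148 servings and 1.568 servings → $1.32.
So the least-cost plan costs $1.32.

$1.32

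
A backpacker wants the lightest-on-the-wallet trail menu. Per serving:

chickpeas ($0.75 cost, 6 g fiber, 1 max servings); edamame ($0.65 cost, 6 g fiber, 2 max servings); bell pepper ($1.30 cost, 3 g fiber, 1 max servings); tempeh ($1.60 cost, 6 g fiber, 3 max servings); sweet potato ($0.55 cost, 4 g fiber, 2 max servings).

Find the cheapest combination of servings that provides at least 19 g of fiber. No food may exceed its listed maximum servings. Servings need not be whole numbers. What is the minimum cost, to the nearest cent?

$2.19

Cost per g of fiber: edamame $0.1083, chickpeas $0.1250, sweet potato $0.1375, tempeh $0.2667, bell pepper $0.4333.
Take 2 servings of edamame: +12.0 g fiber for $1.30 (total $1.30, still need 7.0 g).
Take 1 serving of chickpeas: +6.0 g fiber for $0.75 (total $2.05, still need 1.0 g).
Take 0.25 servings of sweet potato: +1.0 g fiber for $0.14 (total $2.19, still need 0.0 g).
Greedy by cheapest-per-g is optimal for a single linear constraint, so the minimum cost is $2.19.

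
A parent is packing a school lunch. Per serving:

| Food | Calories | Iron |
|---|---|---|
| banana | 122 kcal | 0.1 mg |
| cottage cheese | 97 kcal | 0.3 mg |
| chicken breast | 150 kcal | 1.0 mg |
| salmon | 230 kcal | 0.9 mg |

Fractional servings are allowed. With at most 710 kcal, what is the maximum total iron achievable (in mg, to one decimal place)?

4.7 mg

Iron per kcal: chicken breast 0.006667, salmon 0.003913, cottage cheese 0.003093, banana 0.0008197.
With no serving limits, spend the whole calories allowance on chicken breast: 710 kcal / 150 kcal × 1.0 mg = 4.7 mg.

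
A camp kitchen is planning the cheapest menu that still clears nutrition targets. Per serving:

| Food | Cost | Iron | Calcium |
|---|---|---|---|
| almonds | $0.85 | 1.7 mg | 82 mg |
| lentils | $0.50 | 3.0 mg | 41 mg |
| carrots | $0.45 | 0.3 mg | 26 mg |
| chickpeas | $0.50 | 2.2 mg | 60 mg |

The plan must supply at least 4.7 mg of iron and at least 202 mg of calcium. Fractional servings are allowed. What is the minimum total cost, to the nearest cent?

An LP optimum is at a vertex; with two nutrient constraints at most two foods are used. Check each candidate.
almonds only: max(4.7/1.7, 202/82) = 2.765 servings → $2.35.
lentils only: max(4.7/3.0, 202/41) = 4.927 servings → $2.46.
carrots only: max(4.7/0.3, 202/26) = 15.67 servings → $7.05.
chickpeas only: max(4.7/2.2, 202/60) = 3.367 servings → $1.68.
almonds + lentils with both tight: 2.344 servings and 0.2382 servings → $2.11.
almonds + carrots: the both-tight solution has a negative serving — not a feasible corner.
almonds + chickpeas with both tight: 2.071 servings and 0.5357 servings → $2.03.
lentils + carrots with both tight: 0.9376 servings and 6.291 servings → $3.30.
lentils + chickpeas: the both-tight solution has a negative serving — not a feasible corner.
carrots + chickpeas with both tight: 4.143 servings and 1.571 servings → $2.65.
Cheapest feasible corner: $1.68.

$1.68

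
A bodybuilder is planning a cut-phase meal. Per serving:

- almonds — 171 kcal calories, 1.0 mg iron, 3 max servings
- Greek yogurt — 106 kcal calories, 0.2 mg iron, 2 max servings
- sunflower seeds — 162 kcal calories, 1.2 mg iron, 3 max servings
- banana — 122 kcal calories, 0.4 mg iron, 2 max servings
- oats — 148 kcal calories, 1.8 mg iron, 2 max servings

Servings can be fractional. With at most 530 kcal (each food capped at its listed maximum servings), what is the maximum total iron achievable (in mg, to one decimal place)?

Iron per kcal: oats 0.01216, sunflower seeds 0.007407, almonds 0.005848, banana 0.003279, Greek yogurt 0.001887.
Take 2 servings of oats: uses 296 kcal, +3.6 mg iron (running total 3.6 mg).
Take 1.444 servings of sunflower seeds: uses 234 kcal, +1.7 mg iron (running total 5.3 mg).
Filling greedily by iron-per-kcal is optimal for one linear limit, giving 5.3 mg.

5.3 mg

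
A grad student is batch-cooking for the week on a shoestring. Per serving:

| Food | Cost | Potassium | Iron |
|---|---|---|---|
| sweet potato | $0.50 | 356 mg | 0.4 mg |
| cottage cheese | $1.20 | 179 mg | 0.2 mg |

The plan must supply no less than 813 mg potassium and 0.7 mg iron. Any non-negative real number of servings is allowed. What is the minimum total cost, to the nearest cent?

$1.14

Compare the cost at each extreme point of the feasible region.
sweet potato only: max(813/356, 0.7/0.4) = 2.284 servings → $1.14.
cottage cheese only: max(813/179, 0.7/0.2) = 4.542 servings → $5.45.
sweet potato + cottage cheese: intersection lies outside the first quadrant.
Cheapest feasible corner: $1.14.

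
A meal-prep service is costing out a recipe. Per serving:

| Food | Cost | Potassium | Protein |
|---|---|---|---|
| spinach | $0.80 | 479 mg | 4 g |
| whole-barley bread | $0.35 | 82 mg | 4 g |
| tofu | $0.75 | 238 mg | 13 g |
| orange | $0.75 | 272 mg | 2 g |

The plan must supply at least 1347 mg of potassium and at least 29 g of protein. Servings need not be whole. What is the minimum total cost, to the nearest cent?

$2.82

An LP optimum is at a vertex; with two nutrient constraints at most two foods are used. Check each candidate.
spinach only: max(1347/479, 29/4) = 7.25 servings → $5.80.
whole-barley bread only: max(1347/82, 29/4) = 16.43 servings → $5.75.
tofu only: max(1347/238, 29/13) = 5.66 servings → $4.24.
orange only: max(1347/272, 29/2) = 14.5 servings → $10.88.
spinach + whole-barley bread with both tight: 1.895 servings and 5.355 servings → $3.39.
spinach + tofu with both tight: 2.011 servings and 1.612 servings → $2.82.
spinach + orange: the both-tight solution has a negative serving — not a feasible corner.
whole-barley bread + tofu: intersection lies outside the first quadrant.
whole-barley bread + orange with both tight: 5.621 servings and 3.258 servings → $4.41.
tofu + orange with both tight: 1.697 servings and 3.467 servings → $3.87.
So the least-cost plan costs $2.82.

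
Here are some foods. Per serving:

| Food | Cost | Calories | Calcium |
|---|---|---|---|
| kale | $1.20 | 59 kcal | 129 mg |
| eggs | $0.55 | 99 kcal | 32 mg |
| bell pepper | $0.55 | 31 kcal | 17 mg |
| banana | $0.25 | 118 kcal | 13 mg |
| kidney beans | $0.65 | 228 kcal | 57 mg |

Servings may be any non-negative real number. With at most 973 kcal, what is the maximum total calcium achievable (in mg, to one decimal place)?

Calcium per kcal: kale 2.186, bell pepper 0.5484, eggs 0.3232, kidney beans 0.25, banana 0.1102.
With no serving limits, spend the whole calories allowance on kale: 973 kcal / 59 kcal × 129 mg = 2127.4 mg.

2127.4 mg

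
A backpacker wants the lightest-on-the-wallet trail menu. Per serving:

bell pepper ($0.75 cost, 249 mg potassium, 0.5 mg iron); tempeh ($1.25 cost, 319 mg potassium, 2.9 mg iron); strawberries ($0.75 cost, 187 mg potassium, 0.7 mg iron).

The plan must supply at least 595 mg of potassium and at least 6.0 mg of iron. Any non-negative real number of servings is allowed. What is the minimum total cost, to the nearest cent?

Two binding constraints pin down two serving amounts, so the optimal mix uses at most two foods. The candidates are each food alone (scaled to the tighter of potassium/iron) and each pair with both constraints tight.
bell pepper only: max(595/249, 6.0/0.5) = 12 servings → $9.00.
tempeh only: max(595/319, 6.0/2.9) = 2.069 servings → $2.59.
strawberries only: max(595/187, 6.0/0.7) = 8.571 servings → $6.43.
bell pepper + tempeh: intersection lies outside the first quadrant.
bell pepper + strawberries with both targets exact would need a negative amount; discard.
tempeh + strawberries: the both-tight solution has a negative serving — not a feasible corner.
So the least-cost plan costs $2.59.

$2.59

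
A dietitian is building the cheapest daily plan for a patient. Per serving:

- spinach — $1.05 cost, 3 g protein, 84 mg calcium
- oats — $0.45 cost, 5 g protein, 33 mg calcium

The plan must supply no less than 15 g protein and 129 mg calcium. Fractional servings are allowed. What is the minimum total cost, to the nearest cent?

$1.71

spinach only: max(15/3, 129/84) = 5 servings → $5.25.
oats only: max(15/5, 129/33) = 3.909 servings → $1.76.
spinach + oats with both tight: 0.4673 servings and 2.72 servings → $1.71.
Cheapest feasible corner: $1.71.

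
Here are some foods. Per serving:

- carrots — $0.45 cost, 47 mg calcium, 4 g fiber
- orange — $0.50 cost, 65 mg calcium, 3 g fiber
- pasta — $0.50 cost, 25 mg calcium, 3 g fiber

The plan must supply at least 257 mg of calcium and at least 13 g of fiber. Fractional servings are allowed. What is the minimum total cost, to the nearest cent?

$2.03

carrots only: max(257/47, 13/4) = 5.468 servings → $2.46.
orange only: max(257/65, 13/3) = 4.333 servings → $2.17.
pasta only: max(257/25, 13/3) = 10.28 servings → $5.14.
carrots + orange with both tight: 0.6218 servings and 3.504 servings → $2.03.
carrots + pasta: intersection lies outside the first quadrant.
orange + pasta with both tight: 3.717 servings and 0.6167 servings → $2.17.
The minimum over all feasible corners is $2.03.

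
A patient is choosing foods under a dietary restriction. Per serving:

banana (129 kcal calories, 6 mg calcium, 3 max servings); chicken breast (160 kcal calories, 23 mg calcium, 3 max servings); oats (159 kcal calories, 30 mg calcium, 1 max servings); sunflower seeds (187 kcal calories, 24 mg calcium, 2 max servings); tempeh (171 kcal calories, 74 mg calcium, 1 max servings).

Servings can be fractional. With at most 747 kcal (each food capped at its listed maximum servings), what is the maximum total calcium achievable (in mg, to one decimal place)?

163.9 mg

Calcium per kcal: tempeh 0.4327, oats 0.1887, chicken breast 0.1437, sunflower seeds 0.1283, banana 0.04651.
Take 1 serving of tempeh: uses 171 kcal, +74.0 mg calcium (running total 74.0 mg).
Take 1 serving of oats: uses 159 kcal, +30.0 mg calcium (running total 104.0 mg).
Take 2.606 servings of chicken breast: uses 417 kcal, +59.9 mg calcium (running total 163.9 mg).
Greedy by best ratio exhausts the calories allowance optimally: 163.9 mg.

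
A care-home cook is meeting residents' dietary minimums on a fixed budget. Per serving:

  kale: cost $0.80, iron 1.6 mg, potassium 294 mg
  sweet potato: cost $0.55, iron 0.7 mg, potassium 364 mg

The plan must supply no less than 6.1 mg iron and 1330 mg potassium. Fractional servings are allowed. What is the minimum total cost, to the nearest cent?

$3.23

At the optimum either one food covers both requirements or two foods hit both targets exactly; no other combination can be cheaper.
kale only: max(6.1/1.6, 1330/294) = 4.524 servings → $3.62.
sweet potato only: max(6.1/0.7, 1330/364) = 8.714 servings → $4.79.
kale + sweet potato with both tight: 3.424 servings and 0.8885 servings → $3.23.
So the least-cost plan costs $3.23.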